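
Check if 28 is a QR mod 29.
By Euler's criterion: 28^{14} ≡ 1 (mod 29). Since this equals 1, 28 is a QR.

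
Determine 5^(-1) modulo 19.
5^(-1) ≡ 4 (mod 19). Verification: 5 × 4 = 20 ≡ 1 (mod 19)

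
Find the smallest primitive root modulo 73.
p - 1 = 72 has prime divisors 2, 3. h is a primitive root mod 73 iff h^(72/q) ≢ 1 (mod 73) for each such q.
h = 2: 2^36 ≡ 1, 2^24 ≡ 64 (mod 73); 2^36 ≡ 1, so not a primitive root.
h = 3: 3^36 ≡ 1, 3^24 ≡ 1 (mod 73); 3^36 ≡ 1, so not a primitive root.
h = 4: 4^36 ≡ 1, 4^24 ≡ 8 (mod 73); 4^36 ≡ 1, so not a primitive root.
h = 5: 5^36 ≡ 72, 5^24 ≡ 8 (mod 73); none is 1, so 5 has order 72 and is a primitive root.
The smallest primitive root mod 73 is g = 5.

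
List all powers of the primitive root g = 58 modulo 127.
g^1, g^2, ..., g^{126} mod 127: {58, 62, 40, 34, 67, 76, 90, 13, 119, 44, 12, 61, 109, 99, 27, 42, 23, 64, 29, 31, 20, 17, 97, 38, 45, 70, 123, 22, 6, 94, 118, 113, 77, 21, 75, 32, 78, 79, 10, 72, 112, 19, 86, 35, 125, 11, 3, 47, 59, 120, 102, 74, 101, 16, 39, 103, 5, 36, 56, 73, 43, 81, 126, 69, 65, 87, 93, 60, 51, 37, 114, 8, 83, 115, 66, 18, 28, 100, 85, 104, 63, 98, 96, 107, 110, 30, 89, 82, 57, 4, 105, 121, 33, 9, 14, 50, 106, 52, 95, 49, 48, 117, 55, 15, 108, 41, 92, 2, 116, 124, 80, 68, 7, 25, 53, 26, 111, 88, 24, 122, 91, 71, 54, 84, 46, 1}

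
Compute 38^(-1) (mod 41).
38^(-1) ≡ 27 (mod 41). Verification: 38 × 27 = 1026 ≡ 1 (mod 41)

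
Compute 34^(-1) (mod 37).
34^(-1) ≡ 12 (mod 37). Verification: 34 × 12 = 408 ≡ 1 (mod 37)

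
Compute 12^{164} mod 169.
66

Using successive squaring:
Binary expansion of 164: 10100100
Powers of 12 mod 169 (each is the square of the previous):
  12^1 ≡ 12 (mod 169)
  12^2 ≡ 12² = 144 ≡ 144 (mod 169)
  12^4 ≡ 144² = 20736 ≡ 118 (mod 169)
  12^8 ≡ 118² = 13924 ≡ 66 (mod 169)
  12^16 ≡ 66² = 4356 ≡ 131 (mod 169)
  12^32 ≡ 131² = 17161 ≡ 92 (mod 169)
  12^64 ≡ 92² = 8464 ≡ 14 (mod 169)
  12^128 ≡ 14² = 196 ≡ 27 (mod 169)
164 = 128 + 32 + 4, so 12^164 = 12^128 × 12^32 × 12^4 ≡ 27 × 92 × 118 (mod 169)
Multiplying step by step:
  27 × 92 = 2484 ≡ 118 (mod 169)
  118 × 118 = 13924 ≡ 66 (mod 169)
Result: 12^164 ≡ 66 (mod 169)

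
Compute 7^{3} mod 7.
0

Using successive squaring:
Binary expansion of 3: 11
Powers of 7 mod 7 (each is the square of the previous):
  7^1 ≡ 0 (mod 7)
  7^2 ≡ 0² = 0 ≡ 0 (mod 7)
3 = 2 + 1, so 7^3 = 7^2 × 7^1 ≡ 0 × 0 (mod 7)
Multiplying step by step:
  0 × 0 = 0 ≡ 0 (mod 7)
Result: 7^3 ≡ 0 (mod 7)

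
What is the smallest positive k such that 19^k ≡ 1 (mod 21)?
Powers of 19 mod 21: 19^1≡19, 19^2≡4, 19^3≡13, 19^4≡16, 19^5≡10, 19^6≡1. Order = 6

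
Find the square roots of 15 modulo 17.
The square roots of 15 mod 17 are 7 and 10. Verify: 7² = 49 ≡ 15 (mod 17)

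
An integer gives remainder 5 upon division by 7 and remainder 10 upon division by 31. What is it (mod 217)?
M = 7 × 31 = 217. M₁ = 31, y₁ ≡ 5 (mod 7). M₂ = 7, y₂ ≡ 9 (mod 31). n = 5×31×5 + 10×7×9 ≡ 103 (mod 217). The smallest positive such number is 103.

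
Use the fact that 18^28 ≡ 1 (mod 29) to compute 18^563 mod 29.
By Fermat: 18^{28} ≡ 1 (mod 29). 563 ≡ 3 (mod 28). So 18^{563} ≡ 18^{3} ≡ 3 (mod 29)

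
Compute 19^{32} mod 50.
11

Using successive squaring:
Binary expansion of 32: 100000
Powers of 19 mod 50 (each is the square of the previous):
  19^1 ≡ 19 (mod 50)
  19^2 ≡ 19² = 361 ≡ 11 (mod 50)
  19^4 ≡ 11² = 121 ≡ 21 (mod 50)
  19^8 ≡ 21² = 441 ≡ 41 (mod 50)
  19^16 ≡ 41² = 1681 ≡ 31 (mod 50)
  19^32 ≡ 31² = 961 ≡ 11 (mod 50)
32 is a power of 2, so 19^32 is the last square: ≡ 11 (mod 50)
Result: 19^32 ≡ 11 (mod 50)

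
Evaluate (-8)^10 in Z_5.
(-8) ≡ 2 (mod 5). 10 = 8 + 2 (binary 1010). Repeated squaring mod 5: 2^1 ≡ 2; 2^2 ≡ 2² = 4 ≡ 4; 2^4 ≡ 4² = 16 ≡ 1; 2^8 ≡ 1² = 1 ≡ 1. Multiply: (-8)^10 ≡ 2^8 × 2^2 ≡ 1 × 4 (mod 5): 1 × 4 = 4 ≡ 4. So (-8)^10 ≡ 4 (mod 5).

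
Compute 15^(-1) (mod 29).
2

Using Extended Euclidean Algorithm:
gcd(15, 29) = 1
Bezout coefficients: 15 × 2 + 29 × -1 = 1
So 15 × 2 ≡ 1 (mod 29)
The inverse is 2 mod 29 = 2
Verification: 15 × 2 = 30 = 1 × 29 + 1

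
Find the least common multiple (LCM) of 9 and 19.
171

First find GCD(9, 19) using the Euclidean algorithm:
9 = 0 × 19 + 9
19 = 2 × 9 + 1
9 = 9 × 1 + 0
GCD(9, 19) = 1

LCM formula: LCM(a, b) = (a × b) / GCD(a, b)
LCM(9, 19) = (9 × 19) / 1
LCM(9, 19) = 171 / 1
LCM(9, 19) = 171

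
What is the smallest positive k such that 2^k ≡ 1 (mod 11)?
Powers of 2 mod 11: 2^1≡2, 2^2≡4, 2^3≡8, 2^4≡5, 2^5≡10, 2^6≡9, 2^7≡7, 2^8≡3, 2^9≡6, 2^10≡1. Order = 10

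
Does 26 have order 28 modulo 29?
p - 1 = 28 has prime divisors 2, 7. Check 26^(28/q) mod 29 for each: 26^(28/2) = 26^14 ≡ 28, 26^(28/7) = 26^4 ≡ 23 (mod 29). None of these is 1, so 26 has order 28 = φ(29), so it is a primitive root mod 29.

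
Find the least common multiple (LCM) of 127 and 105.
13335

First find GCD(127, 105) using the Euclidean algorithm:
127 = 1 × 105 + 22
105 = 4 × 22 + 17
22 = 1 × 17 + 5
17 = 3 × 5 + 2
5 = 2 × 2 + 1
2 = 2 × 1 + 0
GCD(127, 105) = 1

LCM formula: LCM(a, b) = (a × b) / GCD(a, b)
LCM(127, 105) = (127 × 105) / 1
LCM(127, 105) = 13335 / 1
LCM(127, 105) = 13335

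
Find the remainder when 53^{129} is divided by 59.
By Fermat: 53^{58} ≡ 1 (mod 59). 129 = 2×58 + 13. So 53^{129} ≡ 53^{13} ≡ 48 (mod 59)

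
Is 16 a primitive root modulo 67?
No

To verify, check if 16^(66/q) ≢ 1 (mod 67) for each prime divisor q of 66
Divisors of 66 = 66: [1, 2, 3, 6, 11, 22, 33, 66]
  16^(66/11) = 16^6 ≡ 14 (mod 67)
  16^(66/2) = 16^33 ≡ 1 (mod 67)
  16^(66/3) = 16^22 ≡ 37 (mod 67)
Conclusion: 16 is not a primitive root modulo 67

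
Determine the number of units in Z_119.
96

Prime factorization: 119 = 7 × 17
Using the formula φ(n) = n × Π(1 - 1/p) for each prime factor p:
φ(119) = 119 × (1 - 1/7) × (1 - 1/17)
φ(119) = 96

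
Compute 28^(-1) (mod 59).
19

Using Extended Euclidean Algorithm:
gcd(28, 59) = 1
Bezout coefficients: 28 × 19 + 59 × -9 = 1
So 28 × 19 ≡ 1 (mod 59)
The inverse is 19 mod 59 = 19
Verification: 28 × 19 = 532 = 9 × 59 + 1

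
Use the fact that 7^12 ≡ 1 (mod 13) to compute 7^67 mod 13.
By Fermat: 7^{12} ≡ 1 (mod 13). 67 = 5×12 + 7. So 7^{67} ≡ 7^{7} ≡ 6 (mod 13)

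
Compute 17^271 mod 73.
Using Fermat: 17^{72} ≡ 1 (mod 73). 271 ≡ 55 (mod 72). So 17^{271} ≡ 17^{55} ≡ 52 (mod 73)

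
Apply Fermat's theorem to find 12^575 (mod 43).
By Fermat: 12^{42} ≡ 1 (mod 43). 575 ≡ 29 (mod 42). So 12^{575} ≡ 12^{29} ≡ 29 (mod 43)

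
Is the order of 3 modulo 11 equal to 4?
No, the actual order is 5, not 4.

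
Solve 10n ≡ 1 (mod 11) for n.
10

Using Extended Euclidean Algorithm:
gcd(10, 11) = 1
Bezout coefficients: 10 × -1 + 11 × 1 = 1
So 10 × -1 ≡ 1 (mod 11)
The inverse is -1 mod 11 = 10
Verification: 10 × 10 = 100 = 9 × 11 + 1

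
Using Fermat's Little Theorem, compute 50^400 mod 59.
By Fermat: 50^{58} ≡ 1 (mod 59). 400 = 6×58 + 52. So 50^{400} ≡ 50^{52} ≡ 19 (mod 59)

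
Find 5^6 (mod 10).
6 = 4 + 2 (binary 110). Repeated squaring mod 10: 5^1 ≡ 5; 5^2 ≡ 5² = 25 ≡ 5; 5^4 ≡ 5² = 25 ≡ 5. Multiply: 5^6 = 5^4 × 5^2 ≡ 5 × 5 (mod 10): 5 × 5 = 25 ≡ 5. So 5^6 ≡ 5 (mod 10).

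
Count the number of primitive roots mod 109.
Number of primitive roots mod 109 = φ(108) = 36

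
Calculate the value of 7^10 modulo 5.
7 ≡ 2 (mod 5). 10 = 8 + 2 (binary 1010). Repeated squaring mod 5: 2^1 ≡ 2; 2^2 ≡ 2² = 4 ≡ 4; 2^4 ≡ 4² = 16 ≡ 1; 2^8 ≡ 1² = 1 ≡ 1. Multiply: 7^10 ≡ 2^8 × 2^2 ≡ 1 × 4 (mod 5): 1 × 4 = 4 ≡ 4. So 7^10 ≡ 4 (mod 5).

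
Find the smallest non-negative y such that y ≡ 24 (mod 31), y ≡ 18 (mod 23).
179

Using the Chinese Remainder Theorem:
M = product of moduli = 713
For equation 1: M_1 = 23, 23 ≡ 23 (mod 31), inverse of 23 mod 31 is 27 (check: 23 × 27 = 621 ≡ 1 (mod 31))
For equation 2: M_2 = 31, 31 ≡ 8 (mod 23), inverse of 31 mod 23 is 3 (check: 8 × 3 = 24 ≡ 1 (mod 23))
Combine: y ≡ Σ r_i×M_i×(M_i⁻¹ mod m_i) = 24×23×27 + 18×31×3 = 14904 + 1674 = 16578
16578 mod 713 = 179
y ≡ 179 (mod 713)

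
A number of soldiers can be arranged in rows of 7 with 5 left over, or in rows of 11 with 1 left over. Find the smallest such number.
M = 7 × 11 = 77. M₁ = 11, y₁ ≡ 2 (mod 7). M₂ = 7, y₂ ≡ 8 (mod 11). y = 5×11×2 + 1×7×8 ≡ 12 (mod 77). The smallest positive such number is 12.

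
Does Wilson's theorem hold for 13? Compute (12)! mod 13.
(12)! mod 13 = 12. Since this equals -1 (mod 13), Wilson confirms 13 is prime.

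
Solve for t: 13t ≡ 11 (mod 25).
22

Since gcd(13, 25) = 1 divides 11, a solution exists.
Multiply both sides by the inverse of 13 mod 25:
  13^(-1) mod 25 = 2
  x ≡ 2 × 11 ≡ 22 ≡ 22 (mod 25)
Verification: 13 × 22 = 286 = 11 × 25 + 11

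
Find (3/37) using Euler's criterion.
(3/37) = 3^{18} mod 37 = 1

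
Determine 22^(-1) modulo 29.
22^(-1) ≡ 4 (mod 29). Verification: 22 × 4 = 88 ≡ 1 (mod 29)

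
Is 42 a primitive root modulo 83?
Yes

To verify, check if 42^(82/q) ≢ 1 (mod 83) for each prime divisor q of 82
Divisors of 82 = 82: [1, 2, 41, 82]
  42^(82/41) = 42^2 ≡ 21 (mod 83)
  42^(82/2) = 42^41 ≡ 82 (mod 83)
Conclusion: 42 is a primitive root modulo 83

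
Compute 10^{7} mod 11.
10

Using successive squaring:
Binary expansion of 7: 111
Powers of 10 mod 11 (each is the square of the previous):
  10^1 ≡ 10 (mod 11)
  10^2 ≡ 10² = 100 ≡ 1 (mod 11)
  10^4 ≡ 1² = 1 ≡ 1 (mod 11)
7 = 4 + 2 + 1, so 10^7 = 10^4 × 10^2 × 10^1 ≡ 1 × 1 × 10 (mod 11)
Multiplying step by step:
  1 × 1 = 1 ≡ 1 (mod 11)
  1 × 10 = 10 ≡ 10 (mod 11)
Result: 10^7 ≡ 10 (mod 11)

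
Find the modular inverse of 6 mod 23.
6^(-1) ≡ 4 (mod 23). Verification: 6 × 4 = 24 ≡ 1 (mod 23)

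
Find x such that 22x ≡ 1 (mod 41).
22^(-1) ≡ 28 (mod 41). Verification: 22 × 28 = 616 ≡ 1 (mod 41)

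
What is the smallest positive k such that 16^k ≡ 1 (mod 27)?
Powers of 16 mod 27: 16^1≡16, 16^2≡13, 16^3≡19, 16^4≡7, 16^5≡4, 16^6≡10, 16^7≡25, 16^8≡22, 16^9≡1. Order = 9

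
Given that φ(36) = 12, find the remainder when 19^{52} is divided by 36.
By Euler: 19^{12} ≡ 1 (mod 36) since gcd(19, 36) = 1. 52 = 4×12 + 4. So 19^{52} ≡ 19^{4} ≡ 1 (mod 36)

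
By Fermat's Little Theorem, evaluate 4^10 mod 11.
By Fermat's Little Theorem, 4^{10} ≡ 1 (mod 11) since 11 is prime and gcd(4, 11) = 1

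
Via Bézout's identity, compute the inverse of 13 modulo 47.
Extended GCD: 13(-18) + 47(5) = 1. So 13^(-1) ≡ 29 ≡ 29 (mod 47). Verify: 13 × 29 = 377 ≡ 1 (mod 47)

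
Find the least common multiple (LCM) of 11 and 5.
55

First find GCD(11, 5) using the Euclidean algorithm:
11 = 2 × 5 + 1
5 = 5 × 1 + 0
GCD(11, 5) = 1

LCM formula: LCM(a, b) = (a × b) / GCD(a, b)
LCM(11, 5) = (11 × 5) / 1
LCM(11, 5) = 55 / 1
LCM(11, 5) = 55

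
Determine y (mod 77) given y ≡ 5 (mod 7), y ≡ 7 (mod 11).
40

Using the Chinese Remainder Theorem:
M = product of moduli = 77
For equation 1: M_1 = 11, 11 ≡ 4 (mod 7), inverse of 11 mod 7 is 2 (check: 4 × 2 = 8 ≡ 1 (mod 7))
For equation 2: M_2 = 7, 7 ≡ 7 (mod 11), inverse of 7 mod 11 is 8 (check: 7 × 8 = 56 ≡ 1 (mod 11))
Combine: y ≡ Σ r_i×M_i×(M_i⁻¹ mod m_i) = 5×11×2 + 7×7×8 = 110 + 392 = 502
502 mod 77 = 40
y ≡ 40 (mod 77)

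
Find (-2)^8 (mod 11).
(-2) ≡ 9 (mod 11). 8 = 8 (binary 1000). Repeated squaring mod 11: 9^1 ≡ 9; 9^2 ≡ 9² = 81 ≡ 4; 9^4 ≡ 4² = 16 ≡ 5; 9^8 ≡ 5² = 25 ≡ 3. So (-2)^8 ≡ 3 (mod 11).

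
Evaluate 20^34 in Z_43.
Using repeated squaring. 34 = 32 + 2 (binary 100010). Repeated squaring mod 43: 20^1 ≡ 20; 20^2 ≡ 20² = 400 ≡ 13; 20^4 ≡ 13² = 169 ≡ 40; 20^8 ≡ 40² = 1600 ≡ 9; 20^16 ≡ 9² = 81 ≡ 38; 20^32 ≡ 38² = 1444 ≡ 25. Multiply: 20^34 = 20^32 × 20^2 ≡ 25 × 13 (mod 43): 25 × 13 = 325 ≡ 24. So 20^34 ≡ 24 (mod 43).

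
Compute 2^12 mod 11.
Using Fermat: 2^{10} ≡ 1 (mod 11). 12 ≡ 2 (mod 10). So 2^{12} ≡ 2^{2} ≡ 4 (mod 11)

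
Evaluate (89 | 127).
(89/127) = 89^{63} mod 127 = -1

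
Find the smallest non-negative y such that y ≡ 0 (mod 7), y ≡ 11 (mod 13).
63

Using the Chinese Remainder Theorem:
M = product of moduli = 91
For equation 1: M_1 = 13, 13 ≡ 6 (mod 7), inverse of 13 mod 7 is 6 (check: 6 × 6 = 36 ≡ 1 (mod 7))
For equation 2: M_2 = 7, 7 ≡ 7 (mod 13), inverse of 7 mod 13 is 2 (check: 7 × 2 = 14 ≡ 1 (mod 13))
Combine: y ≡ Σ r_i×M_i×(M_i⁻¹ mod m_i) = 0×13×6 + 11×7×2 = 0 + 154 = 154
154 mod 91 = 63
y ≡ 63 (mod 91)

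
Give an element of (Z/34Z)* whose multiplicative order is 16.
3 has order 16 mod 34 since 3^{16} ≡ 1 (mod 34) and no smaller power works.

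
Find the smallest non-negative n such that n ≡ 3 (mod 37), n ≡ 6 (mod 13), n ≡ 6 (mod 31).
4036

Using the Chinese Remainder Theorem:
M = product of moduli = 14911
For equation 1: M_1 = 403, 403 ≡ 33 (mod 37), inverse of 403 mod 37 is 9 (check: 33 × 9 = 297 ≡ 1 (mod 37))
For equation 2: M_2 = 1147, 1147 ≡ 3 (mod 13), inverse of 1147 mod 13 is 9 (check: 3 × 9 = 27 ≡ 1 (mod 13))
For equation 3: M_3 = 481, 481 ≡ 16 (mod 31), inverse of 481 mod 31 is 2 (check: 16 × 2 = 32 ≡ 1 (mod 31))
Combine: n ≡ Σ r_i×M_i×(M_i⁻¹ mod m_i) = 3×403×9 + 6×1147×9 + 6×481×2 = 10881 + 61938 + 5772 = 78591
78591 mod 14911 = 4036
n ≡ 4036 (mod 14911)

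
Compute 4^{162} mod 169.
40

Using successive squaring:
Binary expansion of 162: 10100010
Powers of 4 mod 169 (each is the square of the previous):
  4^1 ≡ 4 (mod 169)
  4^2 ≡ 4² = 16 ≡ 16 (mod 169)
  4^4 ≡ 16² = 256 ≡ 87 (mod 169)
  4^8 ≡ 87² = 7569 ≡ 133 (mod 169)
  4^16 ≡ 133² = 17689 ≡ 113 (mod 169)
  4^32 ≡ 113² = 12769 ≡ 94 (mod 169)
  4^64 ≡ 94² = 8836 ≡ 48 (mod 169)
  4^128 ≡ 48² = 2304 ≡ 107 (mod 169)
162 = 128 + 32 + 2, so 4^162 = 4^128 × 4^32 × 4^2 ≡ 107 × 94 × 16 (mod 169)
Multiplying step by step:
  107 × 94 = 10058 ≡ 87 (mod 169)
  87 × 16 = 1392 ≡ 40 (mod 169)
Result: 4^162 ≡ 40 (mod 169)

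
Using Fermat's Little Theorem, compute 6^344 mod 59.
By Fermat: 6^{58} ≡ 1 (mod 59). 344 = 5×58 + 54. So 6^{344} ≡ 6^{54} ≡ 29 (mod 59)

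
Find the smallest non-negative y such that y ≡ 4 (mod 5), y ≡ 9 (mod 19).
9

Using the Chinese Remainder Theorem:
M = product of moduli = 95
For equation 1: M_1 = 19, 19 ≡ 4 (mod 5), inverse of 19 mod 5 is 4 (check: 4 × 4 = 16 ≡ 1 (mod 5))
For equation 2: M_2 = 5, 5 ≡ 5 (mod 19), inverse of 5 mod 19 is 4 (check: 5 × 4 = 20 ≡ 1 (mod 19))
Combine: y ≡ Σ r_i×M_i×(M_i⁻¹ mod m_i) = 4×19×4 + 9×5×4 = 304 + 180 = 484
484 mod 95 = 9
y ≡ 9 (mod 95)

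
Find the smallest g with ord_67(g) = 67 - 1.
p - 1 = 66 has prime divisors 2, 3, 11. h is a primitive root mod 67 iff h^(66/q) ≢ 1 (mod 67) for each such q.
h = 2: 2^33 ≡ 66, 2^22 ≡ 37, 2^6 ≡ 64 (mod 67); none is 1, so 2 has order 66 and is a primitive root.
The smallest primitive root mod 67 is g = 2.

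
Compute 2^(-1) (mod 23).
12

Using Extended Euclidean Algorithm:
gcd(2, 23) = 1
Bezout coefficients: 2 × -11 + 23 × 1 = 1
So 2 × -11 ≡ 1 (mod 23)
The inverse is -11 mod 23 = 12
Verification: 2 × 12 = 24 = 1 × 23 + 1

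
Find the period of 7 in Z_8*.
Powers of 7 mod 8: 7^1≡7, 7^2≡1. Order = 2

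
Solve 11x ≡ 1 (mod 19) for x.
7

Using Extended Euclidean Algorithm:
gcd(11, 19) = 1
Bezout coefficients: 11 × 7 + 19 × -4 = 1
So 11 × 7 ≡ 1 (mod 19)
The inverse is 7 mod 19 = 7
Verification: 11 × 7 = 77 = 4 × 19 + 1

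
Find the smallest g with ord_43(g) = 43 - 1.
p - 1 = 42 has prime divisors 2, 3, 7. h is a primitive root mod 43 iff h^(42/q) ≢ 1 (mod 43) for each such q.
h = 2: 2^21 ≡ 42, 2^14 ≡ 1, 2^6 ≡ 21 (mod 43); 2^14 ≡ 1, so not a primitive root.
h = 3: 3^21 ≡ 42, 3^14 ≡ 36, 3^6 ≡ 41 (mod 43); none is 1, so 3 has order 42 and is a primitive root.
The smallest primitive root mod 43 is g = 3.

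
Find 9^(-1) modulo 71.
8

Using Extended Euclidean Algorithm:
gcd(9, 71) = 1
Bezout coefficients: 9 × 8 + 71 × -1 = 1
So 9 × 8 ≡ 1 (mod 71)
The inverse is 8 mod 71 = 8
Verification: 9 × 8 = 72 = 1 × 71 + 1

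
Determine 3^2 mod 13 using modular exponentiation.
2 = 2 (binary 10). Repeated squaring mod 13: 3^1 ≡ 3; 3^2 ≡ 3² = 9 ≡ 9. So 3^2 ≡ 9 (mod 13).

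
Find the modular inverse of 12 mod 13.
12^(-1) ≡ 12 (mod 13). Verification: 12 × 12 = 144 ≡ 1 (mod 13)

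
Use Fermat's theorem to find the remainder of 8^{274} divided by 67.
25

By Fermat's Little Theorem, a^(p-1) ≡ 1 (mod p) for prime p and gcd(a, p) = 1
Here p = 67, so 8^66 ≡ 1 (mod 67)
We can reduce the exponent: 274 mod 66 = 10
So 8^274 ≡ 8^10 (mod 67)
Computing: 8^10 mod 67 = 25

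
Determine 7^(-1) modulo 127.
7^(-1) ≡ 109 (mod 127). Verification: 7 × 109 = 763 ≡ 1 (mod 127)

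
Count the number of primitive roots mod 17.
Number of primitive roots mod 17 = φ(16) = 8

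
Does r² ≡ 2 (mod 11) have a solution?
By Euler's criterion: 2^{5} ≡ 10 (mod 11). Since this equals -1 (≡ 10), 2 is not a QR.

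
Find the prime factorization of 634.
2 × 317

Divide by primes starting from smallest:
634 ÷ 2 = 317
317 ÷ 317 = 1

634 = 2 × 317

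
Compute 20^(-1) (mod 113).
17

Using Extended Euclidean Algorithm:
gcd(20, 113) = 1
Bezout coefficients: 20 × 17 + 113 × -3 = 1
So 20 × 17 ≡ 1 (mod 113)
The inverse is 17 mod 113 = 17
Verification: 20 × 17 = 340 = 3 × 113 + 1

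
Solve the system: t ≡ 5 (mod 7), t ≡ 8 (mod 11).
M = 7 × 11 = 77. M₁ = 11, y₁ ≡ 2 (mod 7). M₂ = 7, y₂ ≡ 8 (mod 11). t = 5×11×2 + 8×7×8 ≡ 19 (mod 77)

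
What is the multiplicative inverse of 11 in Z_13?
6

Using Extended Euclidean Algorithm:
gcd(11, 13) = 1
Bezout coefficients: 11 × 6 + 13 × -5 = 1
So 11 × 6 ≡ 1 (mod 13)
The inverse is 6 mod 13 = 6
Verification: 11 × 6 = 66 = 5 × 13 + 1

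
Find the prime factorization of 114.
2 × 3 × 19

Divide by primes starting from smallest:
114 ÷ 2 = 57
57 ÷ 3 = 19
19 ÷ 19 = 1

114 = 2 × 3 × 19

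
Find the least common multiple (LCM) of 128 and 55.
7040

First find GCD(128, 55) using the Euclidean algorithm:
128 = 2 × 55 + 18
55 = 3 × 18 + 1
18 = 18 × 1 + 0
GCD(128, 55) = 1

LCM formula: LCM(a, b) = (a × b) / GCD(a, b)
LCM(128, 55) = (128 × 55) / 1
LCM(128, 55) = 7040 / 1
LCM(128, 55) = 7040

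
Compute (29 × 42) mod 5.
3

(29 × 42) = 1218
1218 mod 5 = 3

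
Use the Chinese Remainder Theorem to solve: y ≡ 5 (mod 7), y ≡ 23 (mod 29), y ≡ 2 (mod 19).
3764

Using the Chinese Remainder Theorem:
M = product of moduli = 3857
For equation 1: M_1 = 551, 551 ≡ 5 (mod 7), inverse of 551 mod 7 is 3 (check: 5 × 3 = 15 ≡ 1 (mod 7))
For equation 2: M_2 = 133, 133 ≡ 17 (mod 29), inverse of 133 mod 29 is 12 (check: 17 × 12 = 204 ≡ 1 (mod 29))
For equation 3: M_3 = 203, 203 ≡ 13 (mod 19), inverse of 203 mod 19 is 3 (check: 13 × 3 = 39 ≡ 1 (mod 19))
Combine: y ≡ Σ r_i×M_i×(M_i⁻¹ mod m_i) = 5×551×3 + 23×133×12 + 2×203×3 = 8265 + 36708 + 1218 = 46191
46191 mod 3857 = 3764
y ≡ 3764 (mod 3857)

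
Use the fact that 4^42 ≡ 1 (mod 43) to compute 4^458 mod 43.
By Fermat: 4^{42} ≡ 1 (mod 43). 458 ≡ 38 (mod 42). So 4^{458} ≡ 4^{38} ≡ 21 (mod 43)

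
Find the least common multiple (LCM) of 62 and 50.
1550

First find GCD(62, 50) using the Euclidean algorithm:
62 = 1 × 50 + 12
50 = 4 × 12 + 2
12 = 6 × 2 + 0
GCD(62, 50) = 2

LCM formula: LCM(a, b) = (a × b) / GCD(a, b)
LCM(62, 50) = (62 × 50) / 2
LCM(62, 50) = 3100 / 2
LCM(62, 50) = 1550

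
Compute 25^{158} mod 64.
17

Using successive squaring:
Binary expansion of 158: 10011110
Powers of 25 mod 64 (each is the square of the previous):
  25^1 ≡ 25 (mod 64)
  25^2 ≡ 25² = 625 ≡ 49 (mod 64)
  25^4 ≡ 49² = 2401 ≡ 33 (mod 64)
  25^8 ≡ 33² = 1089 ≡ 1 (mod 64)
  25^16 ≡ 1² = 1 ≡ 1 (mod 64)
  25^32 ≡ 1² = 1 ≡ 1 (mod 64)
  25^64 ≡ 1² = 1 ≡ 1 (mod 64)
  25^128 ≡ 1² = 1 ≡ 1 (mod 64)
158 = 128 + 16 + 8 + 4 + 2, so 25^158 = 25^128 × 25^16 × 25^8 × 25^4 × 25^2 ≡ 1 × 1 × 1 × 33 × 49 (mod 64)
Multiplying step by step:
  1 × 1 = 1 ≡ 1 (mod 64)
  1 × 1 = 1 ≡ 1 (mod 64)
  1 × 33 = 33 ≡ 33 (mod 64)
  33 × 49 = 1617 ≡ 17 (mod 64)
Result: 25^158 ≡ 17 (mod 64)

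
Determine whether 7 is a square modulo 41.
By Euler's criterion: 7^{20} ≡ 40 (mod 41). Since this equals -1 (≡ 40), 7 is not a QR.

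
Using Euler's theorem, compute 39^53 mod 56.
By Euler: 39^{24} ≡ 1 (mod 56) since gcd(39, 56) = 1. 53 = 2×24 + 5. So 39^{53} ≡ 39^{5} ≡ 23 (mod 56)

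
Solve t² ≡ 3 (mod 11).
The square roots of 3 mod 11 are 5 and 6. Verify: 5² = 25 ≡ 3 (mod 11)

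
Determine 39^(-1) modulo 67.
39^(-1) ≡ 55 (mod 67). Verification: 39 × 55 = 2145 ≡ 1 (mod 67)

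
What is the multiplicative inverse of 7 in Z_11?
7^(-1) ≡ 8 (mod 11). Verification: 7 × 8 = 56 ≡ 1 (mod 11)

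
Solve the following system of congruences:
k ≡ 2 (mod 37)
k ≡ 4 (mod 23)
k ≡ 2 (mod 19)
6329

Using the Chinese Remainder Theorem:
M = product of moduli = 16169
For equation 1: M_1 = 437, 437 ≡ 30 (mod 37), inverse of 437 mod 37 is 21 (check: 30 × 21 = 630 ≡ 1 (mod 37))
For equation 2: M_2 = 703, 703 ≡ 13 (mod 23), inverse of 703 mod 23 is 16 (check: 13 × 16 = 208 ≡ 1 (mod 23))
For equation 3: M_3 = 851, 851 ≡ 15 (mod 19), inverse of 851 mod 19 is 14 (check: 15 × 14 = 210 ≡ 1 (mod 19))
Combine: k ≡ Σ r_i×M_i×(M_i⁻¹ mod m_i) = 2×437×21 + 4×703×16 + 2×851×14 = 18354 + 44992 + 23828 = 87174
87174 mod 16169 = 6329
k ≡ 6329 (mod 16169)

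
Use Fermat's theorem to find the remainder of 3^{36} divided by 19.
1

By Fermat's Little Theorem, a^(p-1) ≡ 1 (mod p) for prime p and gcd(a, p) = 1
Here p = 19, so 3^18 ≡ 1 (mod 19)
We can reduce the exponent: 36 mod 18 = 0
So 3^36 ≡ 3^0 (mod 19)
Computing: 3^0 mod 19 = 1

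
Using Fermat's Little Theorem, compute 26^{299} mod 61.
54

By Fermat's Little Theorem, a^(p-1) ≡ 1 (mod p) for prime p and gcd(a, p) = 1
Here p = 61, so 26^60 ≡ 1 (mod 61)
We can reduce the exponent: 299 mod 60 = 59
So 26^299 ≡ 26^59 (mod 61)
Computing: 26^59 mod 61 = 54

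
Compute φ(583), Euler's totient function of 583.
520

Prime factorization: 583 = 11 × 53
Using the formula φ(n) = n × Π(1 - 1/p) for each prime factor p:
φ(583) = 583 × (1 - 1/11) × (1 - 1/53)
φ(583) = 520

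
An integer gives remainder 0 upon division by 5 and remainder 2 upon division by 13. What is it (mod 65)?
M = 5 × 13 = 65. M₁ = 13, y₁ ≡ 2 (mod 5). M₂ = 5, y₂ ≡ 8 (mod 13). z = 0×13×2 + 2×5×8 ≡ 15 (mod 65). The smallest positive such number is 15.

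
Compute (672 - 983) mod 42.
25

(672 - 983) = -311
-311 mod 42 = 25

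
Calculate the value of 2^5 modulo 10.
5 = 4 + 1 (binary 101). Repeated squaring mod 10: 2^1 ≡ 2; 2^2 ≡ 2² = 4 ≡ 4; 2^4 ≡ 4² = 16 ≡ 6. Multiply: 2^5 = 2^4 × 2^1 ≡ 6 × 2 (mod 10): 6 × 2 = 12 ≡ 2. So 2^5 ≡ 2 (mod 10).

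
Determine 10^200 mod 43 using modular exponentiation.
Using Fermat: 10^{42} ≡ 1 (mod 43). 200 ≡ 32 (mod 42). So 10^{200} ≡ 10^{32} ≡ 15 (mod 43)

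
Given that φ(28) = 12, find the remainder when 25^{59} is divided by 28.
By Euler: 25^{12} ≡ 1 (mod 28) since gcd(25, 28) = 1. 59 = 4×12 + 11. So 25^{59} ≡ 25^{11} ≡ 9 (mod 28)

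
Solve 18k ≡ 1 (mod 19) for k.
18

Using Extended Euclidean Algorithm:
gcd(18, 19) = 1
Bezout coefficients: 18 × -1 + 19 × 1 = 1
So 18 × -1 ≡ 1 (mod 19)
The inverse is -1 mod 19 = 18
Verification: 18 × 18 = 324 = 17 × 19 + 1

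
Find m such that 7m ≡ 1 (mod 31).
7^(-1) ≡ 9 (mod 31). Verification: 7 × 9 = 63 ≡ 1 (mod 31)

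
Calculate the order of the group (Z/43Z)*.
42

Prime factorization: 43 = 43
Using the formula φ(n) = n × Π(1 - 1/p) for each prime factor p:
φ(43) = 43 × (1 - 1/43)
φ(43) = 42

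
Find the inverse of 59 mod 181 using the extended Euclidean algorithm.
Extended GCD: 59(-46) + 181(15) = 1. So 59^(-1) ≡ 135 ≡ 135 (mod 181). Verify: 59 × 135 = 7965 ≡ 1 (mod 181)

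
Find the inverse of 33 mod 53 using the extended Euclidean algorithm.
Extended GCD: 33(-8) + 53(5) = 1. So 33^(-1) ≡ 45 ≡ 45 (mod 53). Verify: 33 × 45 = 1485 ≡ 1 (mod 53)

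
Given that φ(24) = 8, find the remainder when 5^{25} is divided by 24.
By Euler: 5^{8} ≡ 1 (mod 24) since gcd(5, 24) = 1. 25 = 3×8 + 1. So 5^{25} ≡ 5^{1} ≡ 5 (mod 24)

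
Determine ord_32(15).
Powers of 15 mod 32: 15^1≡15, 15^2≡1. Order = 2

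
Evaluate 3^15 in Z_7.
Using Fermat: 3^{6} ≡ 1 (mod 7). 15 ≡ 3 (mod 6). So 3^{15} ≡ 3^{3} ≡ 6 (mod 7)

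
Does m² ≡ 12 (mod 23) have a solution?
By Euler's criterion: 12^{11} ≡ 1 (mod 23). Since this equals 1, 12 is a QR.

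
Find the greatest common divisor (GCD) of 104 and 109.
1

Using the Euclidean algorithm:
104 = 0 × 109 + 104
109 = 1 × 104 + 5
104 = 20 × 5 + 4
5 = 1 × 4 + 1
4 = 4 × 1 + 0

GCD(104, 109) = 1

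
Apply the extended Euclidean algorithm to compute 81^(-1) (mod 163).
Extended GCD: 81(-2) + 163(1) = 1. So 81^(-1) ≡ 161 ≡ 161 (mod 163). Verify: 81 × 161 = 13041 ≡ 1 (mod 163)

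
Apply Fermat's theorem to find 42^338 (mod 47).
By Fermat: 42^{46} ≡ 1 (mod 47). 338 = 7×46 + 16. So 42^{338} ≡ 42^{16} ≡ 17 (mod 47)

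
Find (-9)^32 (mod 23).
Using Fermat: (-9)^{22} ≡ 1 (mod 23). 32 ≡ 10 (mod 22). So (-9)^{32} ≡ (-9)^{10} ≡ 18 (mod 23)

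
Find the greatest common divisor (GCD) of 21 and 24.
3

Using the Euclidean algorithm:
21 = 0 × 24 + 21
24 = 1 × 21 + 3
21 = 7 × 3 + 0

GCD(21, 24) = 3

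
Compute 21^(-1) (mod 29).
18

Using Extended Euclidean Algorithm:
gcd(21, 29) = 1
Bezout coefficients: 21 × -11 + 29 × 8 = 1
So 21 × -11 ≡ 1 (mod 29)
The inverse is -11 mod 29 = 18
Verification: 21 × 18 = 378 = 13 × 29 + 1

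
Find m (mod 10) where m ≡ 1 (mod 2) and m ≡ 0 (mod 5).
M = 2 × 5 = 10. M₁ = 5, y₁ ≡ 1 (mod 2). M₂ = 2, y₂ ≡ 3 (mod 5). m = 1×5×1 + 0×2×3 ≡ 5 (mod 10)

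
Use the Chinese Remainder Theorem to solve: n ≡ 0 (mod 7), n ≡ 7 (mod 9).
M = 7 × 9 = 63. M₁ = 9, y₁ ≡ 4 (mod 7). M₂ = 7, y₂ ≡ 4 (mod 9). n = 0×9×4 + 7×7×4 ≡ 7 (mod 63)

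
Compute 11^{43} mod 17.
12

Using successive squaring:
Binary expansion of 43: 101011
Powers of 11 mod 17 (each is the square of the previous):
  11^1 ≡ 11 (mod 17)
  11^2 ≡ 11² = 121 ≡ 2 (mod 17)
  11^4 ≡ 2² = 4 ≡ 4 (mod 17)
  11^8 ≡ 4² = 16 ≡ 16 (mod 17)
  11^16 ≡ 16² = 256 ≡ 1 (mod 17)
  11^32 ≡ 1² = 1 ≡ 1 (mod 17)
43 = 32 + 8 + 2 + 1, so 11^43 = 11^32 × 11^8 × 11^2 × 11^1 ≡ 1 × 16 × 2 × 11 (mod 17)
Multiplying step by step:
  1 × 16 = 16 ≡ 16 (mod 17)
  16 × 2 = 32 ≡ 15 (mod 17)
  15 × 11 = 165 ≡ 12 (mod 17)
Result: 11^43 ≡ 12 (mod 17)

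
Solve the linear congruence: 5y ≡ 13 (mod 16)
9

Since gcd(5, 16) = 1 divides 13, a solution exists.
Multiply both sides by the inverse of 5 mod 16:
  5^(-1) mod 16 = 13
  x ≡ 13 × 13 ≡ 169 ≡ 9 (mod 16)
Verification: 5 × 9 = 45 = 2 × 16 + 13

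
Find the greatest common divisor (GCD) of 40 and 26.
2

Using the Euclidean algorithm:
40 = 1 × 26 + 14
26 = 1 × 14 + 12
14 = 1 × 12 + 2
12 = 6 × 2 + 0

GCD(40, 26) = 2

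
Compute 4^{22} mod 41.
16

Using successive squaring:
Binary expansion of 22: 10110
Powers of 4 mod 41 (each is the square of the previous):
  4^1 ≡ 4 (mod 41)
  4^2 ≡ 4² = 16 ≡ 16 (mod 41)
  4^4 ≡ 16² = 256 ≡ 10 (mod 41)
  4^8 ≡ 10² = 100 ≡ 18 (mod 41)
  4^16 ≡ 18² = 324 ≡ 37 (mod 41)
22 = 16 + 4 + 2, so 4^22 = 4^16 × 4^4 × 4^2 ≡ 37 × 10 × 16 (mod 41)
Multiplying step by step:
  37 × 10 = 370 ≡ 1 (mod 41)
  1 × 16 = 16 ≡ 16 (mod 41)
Result: 4^22 ≡ 16 (mod 41)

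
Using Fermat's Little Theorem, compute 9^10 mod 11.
By Fermat's Little Theorem, 9^{10} ≡ 1 (mod 11) since 11 is prime and gcd(9, 11) = 1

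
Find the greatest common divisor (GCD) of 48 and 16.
16

Using the Euclidean algorithm:
48 = 3 × 16 + 0

GCD(48, 16) = 16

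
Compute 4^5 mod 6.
5 = 4 + 1 (binary 101). Repeated squaring mod 6: 4^1 ≡ 4; 4^2 ≡ 4² = 16 ≡ 4; 4^4 ≡ 4² = 16 ≡ 4. Multiply: 4^5 = 4^4 × 4^1 ≡ 4 × 4 (mod 6): 4 × 4 = 16 ≡ 4. So 4^5 ≡ 4 (mod 6).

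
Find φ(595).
384

Prime factorization: 595 = 5 × 7 × 17
Using the formula φ(n) = n × Π(1 - 1/p) for each prime factor p:
φ(595) = 595 × (1 - 1/5) × (1 - 1/7) × (1 - 1/17)
φ(595) = 384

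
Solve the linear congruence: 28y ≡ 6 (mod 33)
12

Since gcd(28, 33) = 1 divides 6, a solution exists.
Multiply both sides by the inverse of 28 mod 33:
  28^(-1) mod 33 = 13
  x ≡ 13 × 6 ≡ 78 ≡ 12 (mod 33)
Verification: 28 × 12 = 336 = 10 × 33 + 6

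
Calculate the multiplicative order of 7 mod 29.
Powers of 7 mod 29: 7^1≡7, 7^2≡20, 7^3≡24, 7^4≡23, 7^5≡16, 7^6≡25, 7^7≡1. Order = 7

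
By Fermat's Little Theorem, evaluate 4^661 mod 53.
By Fermat: 4^{52} ≡ 1 (mod 53). 661 ≡ 37 (mod 52). So 4^{661} ≡ 4^{37} ≡ 43 (mod 53)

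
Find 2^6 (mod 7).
6 = 4 + 2 (binary 110). Repeated squaring mod 7: 2^1 ≡ 2; 2^2 ≡ 2² = 4 ≡ 4; 2^4 ≡ 4² = 16 ≡ 2. Multiply: 2^6 = 2^4 × 2^2 ≡ 2 × 4 (mod 7): 2 × 4 = 8 ≡ 1. So 2^6 ≡ 1 (mod 7).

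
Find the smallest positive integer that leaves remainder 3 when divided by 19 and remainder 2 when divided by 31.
M = 19 × 31 = 589. M₁ = 31, y₁ ≡ 8 (mod 19). M₂ = 19, y₂ ≡ 18 (mod 31). m = 3×31×8 + 2×19×18 ≡ 250 (mod 589). The smallest positive such number is 250.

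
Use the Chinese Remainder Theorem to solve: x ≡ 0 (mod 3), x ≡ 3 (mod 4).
M = 3 × 4 = 12. M₁ = 4, y₁ ≡ 1 (mod 3). M₂ = 3, y₂ ≡ 3 (mod 4). x = 0×4×1 + 3×3×3 ≡ 3 (mod 12)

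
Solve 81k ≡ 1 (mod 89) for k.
11

Using Extended Euclidean Algorithm:
gcd(81, 89) = 1
Bezout coefficients: 81 × 11 + 89 × -10 = 1
So 81 × 11 ≡ 1 (mod 89)
The inverse is 11 mod 89 = 11
Verification: 81 × 11 = 891 = 10 × 89 + 1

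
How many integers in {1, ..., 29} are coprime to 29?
28

Prime factorization: 29 = 29
Using the formula φ(n) = n × Π(1 - 1/p) for each prime factor p:
φ(29) = 29 × (1 - 1/29)
φ(29) = 28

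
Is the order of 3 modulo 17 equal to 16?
Yes, ord_17(3) = 16.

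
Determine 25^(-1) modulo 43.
25^(-1) ≡ 31 (mod 43). Verification: 25 × 31 = 775 ≡ 1 (mod 43)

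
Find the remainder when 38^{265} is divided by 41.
By Fermat: 38^{40} ≡ 1 (mod 41). 265 = 6×40 + 25. So 38^{265} ≡ 38^{25} ≡ 38 (mod 41)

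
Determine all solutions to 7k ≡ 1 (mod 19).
11

Since gcd(7, 19) = 1 divides 1, a solution exists.
Multiply both sides by the inverse of 7 mod 19:
  7^(-1) mod 19 = 11
  x ≡ 11 × 1 ≡ 11 ≡ 11 (mod 19)
Verification: 7 × 11 = 77 = 4 × 19 + 1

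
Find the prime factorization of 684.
2^2 × 3^2 × 19

Divide by primes starting from smallest:
684 ÷ 2 = 342
342 ÷ 2 = 171
171 ÷ 3 = 57
57 ÷ 3 = 19
19 ÷ 19 = 1

684 = 2^2 × 3^2 × 19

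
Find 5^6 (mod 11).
6 = 4 + 2 (binary 110). Repeated squaring mod 11: 5^1 ≡ 5; 5^2 ≡ 5² = 25 ≡ 3; 5^4 ≡ 3² = 9 ≡ 9. Multiply: 5^6 = 5^4 × 5^2 ≡ 9 × 3 (mod 11): 9 × 3 = 27 ≡ 5. So 5^6 ≡ 5 (mod 11).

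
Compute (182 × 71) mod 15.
7

(182 × 71) = 12922
12922 mod 15 = 7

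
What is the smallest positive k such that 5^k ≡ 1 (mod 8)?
Powers of 5 mod 8: 5^1≡5, 5^2≡1. Order = 2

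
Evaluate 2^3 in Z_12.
3 = 2 + 1 (binary 11). Repeated squaring mod 12: 2^1 ≡ 2; 2^2 ≡ 2² = 4 ≡ 4. Multiply: 2^3 = 2^2 × 2^1 ≡ 4 × 2 (mod 12): 4 × 2 = 8 ≡ 8. So 2^3 ≡ 8 (mod 12).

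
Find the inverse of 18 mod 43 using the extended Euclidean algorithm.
Extended GCD: 18(12) + 43(-5) = 1. So 18^(-1) ≡ 12 ≡ 12 (mod 43). Verify: 18 × 12 = 216 ≡ 1 (mod 43)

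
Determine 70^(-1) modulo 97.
70^(-1) ≡ 79 (mod 97). Verification: 70 × 79 = 5530 ≡ 1 (mod 97)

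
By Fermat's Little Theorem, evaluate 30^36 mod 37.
By Fermat's Little Theorem, 30^{36} ≡ 1 (mod 37) since 37 is prime and gcd(30, 37) = 1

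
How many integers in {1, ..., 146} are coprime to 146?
72

Prime factorization: 146 = 2 × 73
Using the formula φ(n) = n × Π(1 - 1/p) for each prime factor p:
φ(146) = 146 × (1 - 1/2) × (1 - 1/73)
φ(146) = 72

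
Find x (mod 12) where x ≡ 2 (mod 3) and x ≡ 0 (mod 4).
M = 3 × 4 = 12. M₁ = 4, y₁ ≡ 1 (mod 3). M₂ = 3, y₂ ≡ 3 (mod 4). x = 2×4×1 + 0×3×3 ≡ 8 (mod 12)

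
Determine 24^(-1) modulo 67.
24^(-1) ≡ 14 (mod 67). Verification: 24 × 14 = 336 ≡ 1 (mod 67)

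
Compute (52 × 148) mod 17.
12

(52 × 148) = 7696
7696 mod 17 = 12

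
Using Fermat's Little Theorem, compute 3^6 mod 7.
By Fermat's Little Theorem, 3^{6} ≡ 1 (mod 7) since 7 is prime and gcd(3, 7) = 1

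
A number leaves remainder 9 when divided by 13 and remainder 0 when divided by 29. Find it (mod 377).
M = 13 × 29 = 377. M₁ = 29, y₁ ≡ 9 (mod 13). M₂ = 13, y₂ ≡ 9 (mod 29). n = 9×29×9 + 0×13×9 ≡ 87 (mod 377)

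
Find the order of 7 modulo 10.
Powers of 7 mod 10: 7^1≡7, 7^2≡9, 7^3≡3, 7^4≡1. Order = 4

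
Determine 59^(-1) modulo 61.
59^(-1) ≡ 30 (mod 61). Verification: 59 × 30 = 1770 ≡ 1 (mod 61)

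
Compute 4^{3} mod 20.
4

Using successive squaring:
Binary expansion of 3: 11
Powers of 4 mod 20 (each is the square of the previous):
  4^1 ≡ 4 (mod 20)
  4^2 ≡ 4² = 16 ≡ 16 (mod 20)
3 = 2 + 1, so 4^3 = 4^2 × 4^1 ≡ 16 × 4 (mod 20)
Multiplying step by step:
  16 × 4 = 64 ≡ 4 (mod 20)
Result: 4^3 ≡ 4 (mod 20)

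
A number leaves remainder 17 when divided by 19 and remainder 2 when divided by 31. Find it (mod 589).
M = 19 × 31 = 589. M₁ = 31, y₁ ≡ 8 (mod 19). M₂ = 19, y₂ ≡ 18 (mod 31). x = 17×31×8 + 2×19×18 ≡ 188 (mod 589)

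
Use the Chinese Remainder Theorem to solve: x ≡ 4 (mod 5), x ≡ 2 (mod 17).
19

Using the Chinese Remainder Theorem:
M = product of moduli = 85
For equation 1: M_1 = 17, 17 ≡ 2 (mod 5), inverse of 17 mod 5 is 3 (check: 2 × 3 = 6 ≡ 1 (mod 5))
For equation 2: M_2 = 5, 5 ≡ 5 (mod 17), inverse of 5 mod 17 is 7 (check: 5 × 7 = 35 ≡ 1 (mod 17))
Combine: x ≡ Σ r_i×M_i×(M_i⁻¹ mod m_i) = 4×17×3 + 2×5×7 = 204 + 70 = 274
274 mod 85 = 19
x ≡ 19 (mod 85)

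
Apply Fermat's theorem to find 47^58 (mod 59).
By Fermat's Little Theorem, 47^{58} ≡ 1 (mod 59) since 59 is prime and gcd(47, 59) = 1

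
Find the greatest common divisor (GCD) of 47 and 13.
1

Using the Euclidean algorithm:
47 = 3 × 13 + 8
13 = 1 × 8 + 5
8 = 1 × 5 + 3
5 = 1 × 3 + 2
3 = 1 × 2 + 1
2 = 2 × 1 + 0

GCD(47, 13) = 1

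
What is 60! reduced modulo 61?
By Wilson's theorem, (60)! ≡ -1 ≡ 60 (mod 61)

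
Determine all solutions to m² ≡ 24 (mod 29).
The square roots of 24 mod 29 are 16 and 13. Verify: 16² = 256 ≡ 24 (mod 29)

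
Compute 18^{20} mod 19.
1

Using successive squaring:
Binary expansion of 20: 10100
Powers of 18 mod 19 (each is the square of the previous):
  18^1 ≡ 18 (mod 19)
  18^2 ≡ 18² = 324 ≡ 1 (mod 19)
  18^4 ≡ 1² = 1 ≡ 1 (mod 19)
  18^8 ≡ 1² = 1 ≡ 1 (mod 19)
  18^16 ≡ 1² = 1 ≡ 1 (mod 19)
20 = 16 + 4, so 18^20 = 18^16 × 18^4 ≡ 1 × 1 (mod 19)
Multiplying step by step:
  1 × 1 = 1 ≡ 1 (mod 19)
Result: 18^20 ≡ 1 (mod 19)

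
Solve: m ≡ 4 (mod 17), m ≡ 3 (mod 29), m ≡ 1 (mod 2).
M = 17 × 29 × 2 = 986. M₁ = 58, y₁ ≡ 5 (mod 17). M₂ = 34, y₂ ≡ 6 (mod 29). M₃ = 493, y₃ ≡ 1 (mod 2). m = 4×58×5 + 3×34×6 + 1×493×1 ≡ 293 (mod 986)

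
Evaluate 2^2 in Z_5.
2 = 2 (binary 10). Repeated squaring mod 5: 2^1 ≡ 2; 2^2 ≡ 2² = 4 ≡ 4. So 2^2 ≡ 4 (mod 5).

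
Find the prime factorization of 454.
2 × 227

Divide by primes starting from smallest:
454 ÷ 2 = 227
227 ÷ 227 = 1

454 = 2 × 227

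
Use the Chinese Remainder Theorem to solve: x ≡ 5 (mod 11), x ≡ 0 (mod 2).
16

Using the Chinese Remainder Theorem:
M = product of moduli = 22
For equation 1: M_1 = 2, 2 ≡ 2 (mod 11), inverse of 2 mod 11 is 6 (check: 2 × 6 = 12 ≡ 1 (mod 11))
For equation 2: M_2 = 11, 11 ≡ 1 (mod 2), inverse of 11 mod 2 is 1 (check: 1 × 1 = 1 ≡ 1 (mod 2))
Combine: x ≡ Σ r_i×M_i×(M_i⁻¹ mod m_i) = 5×2×6 + 0×11×1 = 60 + 0 = 60
60 mod 22 = 16
x ≡ 16 (mod 22)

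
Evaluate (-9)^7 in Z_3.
(-9) ≡ 0 (mod 3). 7 = 4 + 2 + 1 (binary 111). Repeated squaring mod 3: 0^1 ≡ 0; 0^2 ≡ 0² = 0 ≡ 0; 0^4 ≡ 0² = 0 ≡ 0. Multiply: (-9)^7 ≡ 0^4 × 0^2 × 0^1 ≡ 0 × 0 × 0 (mod 3): 0 × 0 = 0 ≡ 0; 0 × 0 = 0 ≡ 0. So (-9)^7 ≡ 0 (mod 3).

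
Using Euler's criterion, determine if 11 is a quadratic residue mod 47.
By Euler's criterion: 11^{23} ≡ 46 (mod 47). Since this equals -1 (≡ 46), 11 is not a QR.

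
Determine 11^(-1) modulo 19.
11^(-1) ≡ 7 (mod 19). Verification: 11 × 7 = 77 ≡ 1 (mod 19)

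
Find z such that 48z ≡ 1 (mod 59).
48^(-1) ≡ 16 (mod 59). Verification: 48 × 16 = 768 ≡ 1 (mod 59)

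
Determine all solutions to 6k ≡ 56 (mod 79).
62

Since gcd(6, 79) = 1 divides 56, a solution exists.
Multiply both sides by the inverse of 6 mod 79:
  6^(-1) mod 79 = 66
  x ≡ 66 × 56 ≡ 3696 ≡ 62 (mod 79)
Verification: 6 × 62 = 372 = 4 × 79 + 56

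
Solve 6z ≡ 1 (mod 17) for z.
6^(-1) ≡ 3 (mod 17). Verification: 6 × 3 = 18 ≡ 1 (mod 17)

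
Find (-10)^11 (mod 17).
Using repeated squaring. (-10) ≡ 7 (mod 17). 11 = 8 + 2 + 1 (binary 1011). Repeated squaring mod 17: 7^1 ≡ 7; 7^2 ≡ 7² = 49 ≡ 15; 7^4 ≡ 15² = 225 ≡ 4; 7^8 ≡ 4² = 16 ≡ 16. Multiply: (-10)^11 ≡ 7^8 × 7^2 × 7^1 ≡ 16 × 15 × 7 (mod 17): 16 × 15 = 240 ≡ 2; 2 × 7 = 14 ≡ 14. So (-10)^11 ≡ 14 (mod 17).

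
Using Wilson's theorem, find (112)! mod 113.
By Wilson's theorem, (112)! ≡ -1 ≡ 112 (mod 113)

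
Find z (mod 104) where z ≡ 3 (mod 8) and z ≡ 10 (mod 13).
M = 8 × 13 = 104. M₁ = 13, y₁ ≡ 5 (mod 8). M₂ = 8, y₂ ≡ 5 (mod 13). z = 3×13×5 + 10×8×5 ≡ 75 (mod 104)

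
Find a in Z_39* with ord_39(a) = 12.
2 has order 12 mod 39 since 2^{12} ≡ 1 (mod 39) and no smaller power works.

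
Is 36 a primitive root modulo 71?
No

To verify, check if 36^(70/q) ≢ 1 (mod 71) for each prime divisor q of 70
Divisors of 70 = 70: [1, 2, 5, 7, 10, 14, 35, 70]
  36^(70/2) = 36^35 ≡ 1 (mod 71)
  36^(70/5) = 36^14 ≡ 25 (mod 71)
  36^(70/7) = 36^10 ≡ 45 (mod 71)
Conclusion: 36 is not a primitive root modulo 71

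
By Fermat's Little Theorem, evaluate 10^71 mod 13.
By Fermat: 10^{12} ≡ 1 (mod 13). 71 = 5×12 + 11. So 10^{71} ≡ 10^{11} ≡ 4 (mod 13)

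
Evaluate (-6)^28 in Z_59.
Using repeated squaring. (-6) ≡ 53 (mod 59). 28 = 16 + 8 + 4 (binary 11100). Repeated squaring mod 59: 53^1 ≡ 53; 53^2 ≡ 53² = 2809 ≡ 36; 53^4 ≡ 36² = 1296 ≡ 57; 53^8 ≡ 57² = 3249 ≡ 4; 53^16 ≡ 4² = 16 ≡ 16. Multiply: (-6)^28 ≡ 53^16 × 53^8 × 53^4 ≡ 16 × 4 × 57 (mod 59): 16 × 4 = 64 ≡ 5; 5 × 57 = 285 ≡ 49. So (-6)^28 ≡ 49 (mod 59).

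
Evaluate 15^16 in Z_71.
Using repeated squaring. 16 = 16 (binary 10000). Repeated squaring mod 71: 15^1 ≡ 15; 15^2 ≡ 15² = 225 ≡ 12; 15^4 ≡ 12² = 144 ≡ 2; 15^8 ≡ 2² = 4 ≡ 4; 15^16 ≡ 4² = 16 ≡ 16. So 15^16 ≡ 16 (mod 71).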